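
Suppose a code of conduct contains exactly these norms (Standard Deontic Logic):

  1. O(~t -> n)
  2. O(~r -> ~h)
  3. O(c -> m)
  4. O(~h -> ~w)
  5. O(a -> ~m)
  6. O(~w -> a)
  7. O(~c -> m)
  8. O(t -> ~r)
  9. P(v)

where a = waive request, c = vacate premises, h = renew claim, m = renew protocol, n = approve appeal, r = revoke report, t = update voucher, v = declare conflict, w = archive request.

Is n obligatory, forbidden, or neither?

By case analysis on c: premise 3 gives O(c -> m) and premise 7 gives O(~c -> m), so O(m) either way.
The contrapositive of premise 5 (O(a -> ~m)) is O(m -> ~a), and O(m) is already established, so O(~a).
Premise 6 is O(~w -> a); contrapositively O(~a -> w). Since O(~a) holds, K gives O(w).
Premise 4, O(~h -> ~w), contraposes to O(w -> h); with O(w) we get O(h).
Premise 2 is O(~r -> ~h); contrapositively O(h -> r). Since O(h) holds, K gives O(r).
Premise 8 is O(t -> ~r); contrapositively O(r -> ~t). Since O(r) holds, K gives O(~t).
From O(~t) and premise 1, O(~t -> n), we obtain O(n).
Premise 9 does not contribute to this derivation.
Hence n is obligatory.

Obligatory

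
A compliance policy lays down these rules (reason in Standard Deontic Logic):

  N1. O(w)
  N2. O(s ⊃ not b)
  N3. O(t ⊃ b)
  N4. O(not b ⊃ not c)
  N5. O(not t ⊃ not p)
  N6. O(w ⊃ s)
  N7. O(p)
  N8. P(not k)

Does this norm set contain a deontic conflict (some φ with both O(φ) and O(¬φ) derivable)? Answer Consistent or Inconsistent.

From premise 7 we have O(p).
Premise 5, O(not t ⊃ not p), contraposes to O(p ⊃ t); with O(p) we get O(t).
Premise 3 is O(t ⊃ b); since O(t), deontic closure gives O(b).
Premise 2 is O(s ⊃ not b); contrapositively O(b ⊃ not s). Since O(b) holds, K gives O(not s).
Premise 6, O(w ⊃ s), contraposes to O(not s ⊃ not w); with O(not s) we get O(not w).
Yet premise 1 states O(w).
We now have both O(not w) and O(w) — w is simultaneously obligatory and forbidden, violating the D-axiom.

Inconsistent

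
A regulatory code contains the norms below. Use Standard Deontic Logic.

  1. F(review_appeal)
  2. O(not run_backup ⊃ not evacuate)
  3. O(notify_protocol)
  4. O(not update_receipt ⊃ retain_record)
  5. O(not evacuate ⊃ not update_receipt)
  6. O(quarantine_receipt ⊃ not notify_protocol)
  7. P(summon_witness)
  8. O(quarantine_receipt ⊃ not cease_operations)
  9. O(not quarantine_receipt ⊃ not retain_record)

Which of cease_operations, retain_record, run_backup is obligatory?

Premise 3 gives O(notify_protocol).
Premise 6, O(quarantine_receipt ⊃ not notify_protocol), contraposes to O(notify_protocol ⊃ not quarantine_receipt); with O(notify_protocol) we get O(not quarantine_receipt).
Premise 9 is O(not quarantine_receipt ⊃ not retain_record); since O(not quarantine_receipt), deontic closure gives O(not retain_record).
The contrapositive of premise 4 (O(not update_receipt ⊃ retain_record)) is O(not retain_record ⊃ update_receipt), and O(not retain_record) is already established, so O(update_receipt).
Premise 5, O(not evacuate ⊃ not update_receipt), contraposes to O(update_receipt ⊃ evacuate); with O(update_receipt) we get O(evacuate).
Premise 2, O(not run_backup ⊃ not evacuate), contraposes to O(evacuate ⊃ run_backup); with O(evacuate) we get O(run_backup).
So O(run_backup) holds — run_backup is obligatory. None of the other listed options is made obligatory by any chain of premises.

run_backup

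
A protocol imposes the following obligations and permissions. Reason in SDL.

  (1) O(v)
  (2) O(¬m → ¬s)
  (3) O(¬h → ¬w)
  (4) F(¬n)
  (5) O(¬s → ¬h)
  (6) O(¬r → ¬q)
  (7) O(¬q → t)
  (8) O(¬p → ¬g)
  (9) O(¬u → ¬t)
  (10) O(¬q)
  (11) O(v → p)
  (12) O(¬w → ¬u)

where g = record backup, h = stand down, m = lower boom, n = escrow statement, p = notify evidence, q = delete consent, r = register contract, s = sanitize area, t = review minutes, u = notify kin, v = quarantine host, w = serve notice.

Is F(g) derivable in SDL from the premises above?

Premise 8 is O(¬p → ¬g), but O(¬p) is not derivable from the premises, so it does not yield O(¬g).
No other premise forces O(¬g). An ideal world satisfying every premise can still have g true, so F(g) is not derivable.

No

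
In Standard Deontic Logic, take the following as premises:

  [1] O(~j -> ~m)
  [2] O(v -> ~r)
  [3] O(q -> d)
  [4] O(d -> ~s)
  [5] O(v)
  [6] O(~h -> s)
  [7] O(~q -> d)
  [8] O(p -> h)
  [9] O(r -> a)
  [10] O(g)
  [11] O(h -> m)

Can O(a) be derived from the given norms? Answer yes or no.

No

Premise 9 is O(r -> a), but O(r) is not derivable from the premises, so it does not yield O(a).
No other premise forces O(a). An ideal world satisfying every premise can still have a false, so O(a) is not derivable.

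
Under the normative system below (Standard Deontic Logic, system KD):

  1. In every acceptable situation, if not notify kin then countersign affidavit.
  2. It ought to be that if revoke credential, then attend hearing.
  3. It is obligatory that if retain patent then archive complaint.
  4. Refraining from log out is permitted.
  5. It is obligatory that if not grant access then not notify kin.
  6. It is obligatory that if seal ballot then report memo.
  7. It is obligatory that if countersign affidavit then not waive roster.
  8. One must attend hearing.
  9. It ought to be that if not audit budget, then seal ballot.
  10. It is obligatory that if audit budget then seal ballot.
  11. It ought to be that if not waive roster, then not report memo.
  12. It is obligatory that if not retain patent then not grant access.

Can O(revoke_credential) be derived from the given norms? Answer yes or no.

Premise 2 is O(revoke_credential → attend_hearing); even if O(attend_hearing) held, inferring O(revoke_credential) would be affirming the consequent — invalid.
No other premise forces O(revoke_credential). An ideal world satisfying every premise can still have revoke_credential false, so O(revoke_credential) is not derivable.

No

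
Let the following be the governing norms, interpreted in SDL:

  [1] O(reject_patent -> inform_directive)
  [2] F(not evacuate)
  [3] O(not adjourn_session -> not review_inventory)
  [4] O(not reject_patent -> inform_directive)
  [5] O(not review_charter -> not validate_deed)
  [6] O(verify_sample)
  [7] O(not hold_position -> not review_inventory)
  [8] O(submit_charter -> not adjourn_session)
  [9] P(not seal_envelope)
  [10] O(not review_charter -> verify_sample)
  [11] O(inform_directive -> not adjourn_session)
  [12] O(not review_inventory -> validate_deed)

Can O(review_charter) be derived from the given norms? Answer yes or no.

By case analysis on not reject_patent: premise 4 gives O(not reject_patent -> inform_directive) and premise 1 gives O(reject_patent -> inform_directive), so O(inform_directive) either way.
With premise 11, O(inform_directive -> not adjourn_session), the K-axiom yields O(not adjourn_session).
Applying K to premise 3 (O(not adjourn_session -> not review_inventory)) and O(not adjourn_session) yields O(not review_inventory).
Premise 12 is O(not review_inventory -> validate_deed); since O(not review_inventory), deontic closure gives O(validate_deed).
Premise 5, O(not review_charter -> not validate_deed), contraposes to O(validate_deed -> review_charter); with O(validate_deed) we get O(review_charter).
Premises 2, 6, 7, 8, 9, 10 do not contribute to this derivation.
So O(review_charter) follows.

Yes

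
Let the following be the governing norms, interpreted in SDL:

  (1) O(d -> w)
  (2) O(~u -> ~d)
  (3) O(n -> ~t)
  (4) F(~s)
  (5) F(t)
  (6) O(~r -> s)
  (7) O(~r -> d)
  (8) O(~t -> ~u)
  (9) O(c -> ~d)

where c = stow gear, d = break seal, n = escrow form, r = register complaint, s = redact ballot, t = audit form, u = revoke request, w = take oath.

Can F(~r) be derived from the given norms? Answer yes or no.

Premise 5 is F(t), i.e. O(~t).
From O(~t) and premise 8, O(~t -> ~u), we obtain O(~u).
From O(~u) and premise 2, O(~u -> ~d), we obtain O(~d).
Premise 7 is O(~r -> d); contrapositively O(~d -> r). Since O(~d) holds, K gives O(r).
Premises 1, 3, 4, 6, 9 do not contribute to this derivation.
So O(r) holds, i.e. F(~r). The claim follows.

Yes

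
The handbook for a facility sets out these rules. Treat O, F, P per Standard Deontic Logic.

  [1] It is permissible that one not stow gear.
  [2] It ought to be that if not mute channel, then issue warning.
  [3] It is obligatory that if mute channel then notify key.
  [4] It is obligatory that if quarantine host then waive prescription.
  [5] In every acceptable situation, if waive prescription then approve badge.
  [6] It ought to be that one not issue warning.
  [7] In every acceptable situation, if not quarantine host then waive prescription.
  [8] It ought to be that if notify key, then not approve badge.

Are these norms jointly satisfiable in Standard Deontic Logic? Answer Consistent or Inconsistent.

Premises 4 and 7 cover both cases: O(quarantine_host → waive_prescription) and O(¬quarantine_host → waive_prescription). Since quarantine_host ∨ ¬quarantine_host is a tautology, O(waive_prescription) follows.
From O(waive_prescription) and premise 5, O(waive_prescription → approve_badge), we obtain O(approve_badge).
Premise 8, O(notify_key → ¬approve_badge), contraposes to O(approve_badge → ¬notify_key); with O(approve_badge) we get O(¬notify_key).
Premise 3 is O(mute_channel → notify_key); contrapositively O(¬notify_key → ¬mute_channel). Since O(¬notify_key) holds, K gives O(¬mute_channel).
With premise 2, O(¬mute_channel → issue_warning), the K-axiom yields O(issue_warning).
However, premise 6 gives O(¬issue_warning).
We now have both O(issue_warning) and O(¬issue_warning) — issue_warning is simultaneously obligatory and forbidden, violating the D-axiom.

Inconsistent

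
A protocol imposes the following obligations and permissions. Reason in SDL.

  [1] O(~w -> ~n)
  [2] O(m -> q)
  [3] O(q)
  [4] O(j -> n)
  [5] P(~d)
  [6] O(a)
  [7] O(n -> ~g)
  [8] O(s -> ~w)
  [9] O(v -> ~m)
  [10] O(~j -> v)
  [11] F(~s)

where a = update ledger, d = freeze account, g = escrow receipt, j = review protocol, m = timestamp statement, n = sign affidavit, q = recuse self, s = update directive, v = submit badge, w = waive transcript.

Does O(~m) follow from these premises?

F(~s) at premise 11 means O(s).
Premise 8 is O(s -> ~w); since O(s), deontic closure gives O(~w).
From O(~w) and premise 1, O(~w -> ~n), we obtain O(~n).
Premise 4, O(j -> n), contraposes to O(~n -> ~j); with O(~n) we get O(~j).
Premise 10 is O(~j -> v); since O(~j), deontic closure gives O(v).
Premise 9 is O(v -> ~m); since O(v), deontic closure gives O(~m).
Premises 2, 3, 5, 6, 7 do not contribute to this derivation.
So O(~m) follows.

Yes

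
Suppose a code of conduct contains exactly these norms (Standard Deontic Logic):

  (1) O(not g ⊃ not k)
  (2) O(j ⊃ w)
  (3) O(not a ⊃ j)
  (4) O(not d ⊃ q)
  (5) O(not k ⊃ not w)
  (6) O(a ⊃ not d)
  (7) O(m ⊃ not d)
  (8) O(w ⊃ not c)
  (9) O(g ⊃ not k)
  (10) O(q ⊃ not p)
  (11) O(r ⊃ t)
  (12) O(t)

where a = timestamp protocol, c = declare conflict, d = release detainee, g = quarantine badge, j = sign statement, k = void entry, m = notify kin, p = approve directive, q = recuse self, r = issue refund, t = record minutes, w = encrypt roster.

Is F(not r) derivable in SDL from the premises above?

Premise 11 is O(r ⊃ t); even if O(t) held, inferring O(r) would be affirming the consequent — invalid.
No other premise forces O(r). An ideal world satisfying every premise can still have not r true, so F(not r) is not derivable.

No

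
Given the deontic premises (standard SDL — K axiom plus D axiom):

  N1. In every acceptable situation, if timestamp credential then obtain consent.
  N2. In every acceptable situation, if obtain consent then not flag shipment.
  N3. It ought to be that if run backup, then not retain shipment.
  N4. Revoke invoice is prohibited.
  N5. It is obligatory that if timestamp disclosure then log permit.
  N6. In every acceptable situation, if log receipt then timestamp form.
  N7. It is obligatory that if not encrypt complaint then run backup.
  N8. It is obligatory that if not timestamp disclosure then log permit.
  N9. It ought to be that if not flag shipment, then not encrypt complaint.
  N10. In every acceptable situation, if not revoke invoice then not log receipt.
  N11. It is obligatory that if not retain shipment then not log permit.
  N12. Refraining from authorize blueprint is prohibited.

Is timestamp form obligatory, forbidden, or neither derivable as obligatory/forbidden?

Neither

Premise 6 is O(log_receipt → timestamp_form), but O(log_receipt) is not derivable from the premises, so it does not yield O(timestamp_form).
No premise or chain of K-axiom applications forces O(timestamp_form), and none forces O(¬timestamp_form). So timestamp_form is neither obligatory nor forbidden under these norms.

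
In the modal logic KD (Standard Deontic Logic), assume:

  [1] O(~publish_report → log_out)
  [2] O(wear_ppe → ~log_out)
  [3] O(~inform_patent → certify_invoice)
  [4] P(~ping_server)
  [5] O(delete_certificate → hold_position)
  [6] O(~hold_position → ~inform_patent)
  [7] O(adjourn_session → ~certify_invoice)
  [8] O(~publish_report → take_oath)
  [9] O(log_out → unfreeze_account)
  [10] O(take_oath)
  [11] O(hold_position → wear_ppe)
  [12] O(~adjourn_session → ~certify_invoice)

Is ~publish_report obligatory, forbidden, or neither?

Premises 12 and 7 are O(~adjourn_session → ~certify_invoice) and O(adjourn_session → ~certify_invoice); every ideal world satisfies ~adjourn_session or adjourn_session, so in either case ~certify_invoice holds — hence O(~certify_invoice).
The contrapositive of premise 3 (O(~inform_patent → certify_invoice)) is O(~certify_invoice → inform_patent), and O(~certify_invoice) is already established, so O(inform_patent).
Premise 6, O(~hold_position → ~inform_patent), contraposes to O(inform_patent → hold_position); with O(inform_patent) we get O(hold_position).
From O(hold_position) and premise 11, O(hold_position → wear_ppe), we obtain O(wear_ppe).
Applying K to premise 2 (O(wear_ppe → ~log_out)) and O(wear_ppe) yields O(~log_out).
Premise 1, O(~publish_report → log_out), contraposes to O(~log_out → publish_report); with O(~log_out) we get O(publish_report).
Premises 4, 5, 8, 9, 10 do not contribute to this derivation.
Thus O(publish_report), which is F(~publish_report): ~publish_report is forbidden.

Forbidden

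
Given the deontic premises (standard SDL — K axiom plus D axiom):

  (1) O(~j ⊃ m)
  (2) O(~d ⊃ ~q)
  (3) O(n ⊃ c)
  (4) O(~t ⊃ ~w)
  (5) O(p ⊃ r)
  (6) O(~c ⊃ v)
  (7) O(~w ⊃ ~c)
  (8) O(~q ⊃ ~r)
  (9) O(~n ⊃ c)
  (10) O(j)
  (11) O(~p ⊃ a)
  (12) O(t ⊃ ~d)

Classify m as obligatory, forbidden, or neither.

Premise 1 is O(~j ⊃ m), but O(~j) is not derivable from the premises, so it does not yield O(m).
No premise or chain of K-axiom applications forces O(m), and none forces O(~m). So m is neither obligatory nor forbidden under these norms.

Neither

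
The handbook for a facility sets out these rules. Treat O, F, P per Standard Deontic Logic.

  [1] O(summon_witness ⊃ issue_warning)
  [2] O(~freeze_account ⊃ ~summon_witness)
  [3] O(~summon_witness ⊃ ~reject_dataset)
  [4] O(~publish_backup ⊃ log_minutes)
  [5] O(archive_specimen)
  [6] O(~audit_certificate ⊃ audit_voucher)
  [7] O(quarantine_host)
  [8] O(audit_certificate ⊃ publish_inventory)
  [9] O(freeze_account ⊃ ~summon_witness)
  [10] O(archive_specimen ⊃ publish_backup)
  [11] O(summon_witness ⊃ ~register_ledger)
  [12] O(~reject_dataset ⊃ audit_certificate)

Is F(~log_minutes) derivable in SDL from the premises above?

Premise 4 is O(~publish_backup ⊃ log_minutes), but O(~publish_backup) is not derivable from the premises, so it does not yield O(log_minutes).
No other premise forces O(log_minutes). An ideal world satisfying every premise can still have ~log_minutes true, so F(~log_minutes) is not derivable.

No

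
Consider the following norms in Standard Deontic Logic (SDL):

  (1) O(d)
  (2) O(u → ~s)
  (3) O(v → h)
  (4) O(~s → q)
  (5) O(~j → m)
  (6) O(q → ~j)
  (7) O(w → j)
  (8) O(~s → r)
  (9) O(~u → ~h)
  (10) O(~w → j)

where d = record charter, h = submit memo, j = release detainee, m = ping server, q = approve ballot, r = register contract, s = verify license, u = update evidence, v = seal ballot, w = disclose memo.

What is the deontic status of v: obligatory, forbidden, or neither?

Forbidden

By case analysis on w: premise 7 gives O(w → j) and premise 10 gives O(~w → j), so O(j) either way.
Premise 6 is O(q → ~j); contrapositively O(j → ~q). Since O(j) holds, K gives O(~q).
The contrapositive of premise 4 (O(~s → q)) is O(~q → s), and O(~q) is already established, so O(s).
Premise 2 is O(u → ~s); contrapositively O(s → ~u). Since O(s) holds, K gives O(~u).
With premise 9, O(~u → ~h), the K-axiom yields O(~h).
Premise 3, O(v → h), contraposes to O(~h → ~v); with O(~h) we get O(~v).
Premises 1, 5, 8 do not contribute to this derivation.
Thus O(~v), which is F(v): v is forbidden.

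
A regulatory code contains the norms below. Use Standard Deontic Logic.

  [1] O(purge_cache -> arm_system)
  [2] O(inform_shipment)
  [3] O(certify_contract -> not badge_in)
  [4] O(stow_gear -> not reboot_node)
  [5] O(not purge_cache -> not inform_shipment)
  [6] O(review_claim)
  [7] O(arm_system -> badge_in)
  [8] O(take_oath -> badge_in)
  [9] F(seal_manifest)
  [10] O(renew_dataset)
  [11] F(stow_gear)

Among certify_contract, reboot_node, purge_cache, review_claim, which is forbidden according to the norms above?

certify_contract

Premise 2 states O(inform_shipment) outright.
The contrapositive of premise 5 (O(not purge_cache -> not inform_shipment)) is O(inform_shipment -> purge_cache), and O(inform_shipment) is already established, so O(purge_cache).
Premise 1 is O(purge_cache -> arm_system); since O(purge_cache), deontic closure gives O(arm_system).
With premise 7, O(arm_system -> badge_in), the K-axiom yields O(badge_in).
Premise 3, O(certify_contract -> not badge_in), contraposes to O(badge_in -> not certify_contract); with O(badge_in) we get O(not certify_contract).
So O(not certify_contract) holds, i.e. certify_contract is forbidden. None of the other listed options is forbidden under the premises.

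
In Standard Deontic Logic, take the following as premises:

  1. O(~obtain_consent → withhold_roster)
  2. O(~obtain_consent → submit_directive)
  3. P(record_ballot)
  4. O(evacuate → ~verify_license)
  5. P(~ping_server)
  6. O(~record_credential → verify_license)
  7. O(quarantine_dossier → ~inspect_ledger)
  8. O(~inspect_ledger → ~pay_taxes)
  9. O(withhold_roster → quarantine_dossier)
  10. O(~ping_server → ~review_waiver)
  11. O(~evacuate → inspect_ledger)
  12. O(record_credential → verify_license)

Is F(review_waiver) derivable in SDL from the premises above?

No

Premise 10 is O(~ping_server → ~review_waiver), but O(~ping_server) is not derivable from the premises (the permission P(~ping_server) asserts only ~O(ping_server), not O(~ping_server)), so it does not yield O(~review_waiver).
No other premise forces O(~review_waiver). An ideal world satisfying every premise can still have review_waiver true, so F(review_waiver) is not derivable.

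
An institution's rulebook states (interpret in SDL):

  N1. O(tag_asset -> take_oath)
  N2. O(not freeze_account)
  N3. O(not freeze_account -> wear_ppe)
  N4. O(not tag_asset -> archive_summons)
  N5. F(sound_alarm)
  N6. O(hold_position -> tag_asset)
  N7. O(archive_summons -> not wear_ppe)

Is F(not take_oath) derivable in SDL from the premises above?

Premise 2 gives O(not freeze_account).
From O(not freeze_account) and premise 3, O(not freeze_account -> wear_ppe), we obtain O(wear_ppe).
Premise 7, O(archive_summons -> not wear_ppe), contraposes to O(wear_ppe -> not archive_summons); with O(wear_ppe) we get O(not archive_summons).
Premise 4 is O(not tag_asset -> archive_summons); contrapositively O(not archive_summons -> tag_asset). Since O(not archive_summons) holds, K gives O(tag_asset).
From O(tag_asset) and premise 1, O(tag_asset -> take_oath), we obtain O(take_oath).
Premises 5, 6 do not contribute to this derivation.
So O(take_oath) holds, i.e. F(not take_oath). The claim follows.

Yes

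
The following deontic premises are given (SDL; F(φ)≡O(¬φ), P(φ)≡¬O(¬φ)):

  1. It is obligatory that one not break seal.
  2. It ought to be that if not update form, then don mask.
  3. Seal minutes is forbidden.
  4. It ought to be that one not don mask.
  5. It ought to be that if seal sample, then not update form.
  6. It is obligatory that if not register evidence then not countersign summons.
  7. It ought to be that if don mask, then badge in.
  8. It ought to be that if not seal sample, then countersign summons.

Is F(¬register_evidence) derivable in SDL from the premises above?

Premise 4 gives O(¬don_mask).
The contrapositive of premise 2 (O(¬update_form → don_mask)) is O(¬don_mask → update_form), and O(¬don_mask) is already established, so O(update_form).
The contrapositive of premise 5 (O(seal_sample → ¬update_form)) is O(update_form → ¬seal_sample), and O(update_form) is already established, so O(¬seal_sample).
Premise 8 is O(¬seal_sample → countersign_summons); since O(¬seal_sample), deontic closure gives O(countersign_summons).
Premise 6, O(¬register_evidence → ¬countersign_summons), contraposes to O(countersign_summons → register_evidence); with O(countersign_summons) we get O(register_evidence).
Premises 1, 3, 7 do not contribute to this derivation.
So O(register_evidence) holds, i.e. F(¬register_evidence). The claim follows.

Yes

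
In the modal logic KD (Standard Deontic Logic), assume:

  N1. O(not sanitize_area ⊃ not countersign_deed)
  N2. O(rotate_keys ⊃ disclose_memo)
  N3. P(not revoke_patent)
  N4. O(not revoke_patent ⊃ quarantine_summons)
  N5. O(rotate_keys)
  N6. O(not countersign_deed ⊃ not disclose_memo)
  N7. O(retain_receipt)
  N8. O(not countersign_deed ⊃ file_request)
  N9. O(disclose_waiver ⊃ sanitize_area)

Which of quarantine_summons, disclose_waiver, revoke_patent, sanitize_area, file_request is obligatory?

Premise 5 gives O(rotate_keys).
Premise 2 is O(rotate_keys ⊃ disclose_memo); since O(rotate_keys), deontic closure gives O(disclose_memo).
Premise 6, O(not countersign_deed ⊃ not disclose_memo), contraposes to O(disclose_memo ⊃ countersign_deed); with O(disclose_memo) we get O(countersign_deed).
Premise 1, O(not sanitize_area ⊃ not countersign_deed), contraposes to O(countersign_deed ⊃ sanitize_area); with O(countersign_deed) we get O(sanitize_area).
So O(sanitize_area) holds — sanitize_area is obligatory. None of the other listed options is made obligatory by any chain of premises.

sanitize_area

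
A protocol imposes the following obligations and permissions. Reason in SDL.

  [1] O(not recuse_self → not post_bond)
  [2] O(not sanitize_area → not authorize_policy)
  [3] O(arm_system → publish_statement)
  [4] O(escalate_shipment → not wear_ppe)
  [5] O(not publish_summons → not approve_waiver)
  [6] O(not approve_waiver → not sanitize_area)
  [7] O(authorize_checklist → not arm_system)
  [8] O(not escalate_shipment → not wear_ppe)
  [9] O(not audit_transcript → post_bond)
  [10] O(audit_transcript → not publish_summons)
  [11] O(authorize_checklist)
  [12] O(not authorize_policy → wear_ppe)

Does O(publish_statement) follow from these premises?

No

Premise 3 is O(arm_system → publish_statement), but O(arm_system) is not derivable from the premises, so it does not yield O(publish_statement).
No other premise forces O(publish_statement). An ideal world satisfying every premise can still have publish_statement false, so O(publish_statement) is not derivable.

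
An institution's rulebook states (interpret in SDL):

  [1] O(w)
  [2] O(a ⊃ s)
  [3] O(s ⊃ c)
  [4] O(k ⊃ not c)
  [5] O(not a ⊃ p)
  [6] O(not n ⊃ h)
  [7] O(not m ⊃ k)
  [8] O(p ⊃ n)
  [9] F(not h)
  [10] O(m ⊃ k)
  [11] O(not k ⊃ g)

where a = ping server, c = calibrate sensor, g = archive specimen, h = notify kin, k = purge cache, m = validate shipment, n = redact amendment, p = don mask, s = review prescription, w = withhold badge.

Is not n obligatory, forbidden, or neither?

Forbidden

By case analysis on not m: premise 7 gives O(not m ⊃ k) and premise 10 gives O(m ⊃ k), so O(k) either way.
Premise 4 is O(k ⊃ not c); since O(k), deontic closure gives O(not c).
The contrapositive of premise 3 (O(s ⊃ c)) is O(not c ⊃ not s), and O(not c) is already established, so O(not s).
The contrapositive of premise 2 (O(a ⊃ s)) is O(not s ⊃ not a), and O(not s) is already established, so O(not a).
Premise 5 is O(not a ⊃ p); since O(not a), deontic closure gives O(p).
With premise 8, O(p ⊃ n), the K-axiom yields O(n).
Premises 1, 6, 9, 11 do not contribute to this derivation.
Thus O(n), which is F(not n): not n is forbidden.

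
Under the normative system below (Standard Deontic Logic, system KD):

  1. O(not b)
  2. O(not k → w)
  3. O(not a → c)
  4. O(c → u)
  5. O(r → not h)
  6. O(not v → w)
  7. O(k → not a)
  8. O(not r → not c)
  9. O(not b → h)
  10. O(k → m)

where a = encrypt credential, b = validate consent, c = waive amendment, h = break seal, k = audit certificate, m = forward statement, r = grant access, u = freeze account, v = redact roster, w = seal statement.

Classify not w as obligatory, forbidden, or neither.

Forbidden

Premise 1 gives O(not b).
Premise 9 is O(not b → h); since O(not b), deontic closure gives O(h).
Premise 5 is O(r → not h); contrapositively O(h → not r). Since O(h) holds, K gives O(not r).
With premise 8, O(not r → not c), the K-axiom yields O(not c).
Premise 3 is O(not a → c); contrapositively O(not c → a). Since O(not c) holds, K gives O(a).
Premise 7 is O(k → not a); contrapositively O(a → not k). Since O(a) holds, K gives O(not k).
Applying K to premise 2 (O(not k → w)) and O(not k) yields O(w).
Premises 4, 6, 10 do not contribute to this derivation.
Thus O(w), which is F(not w): not w is forbidden.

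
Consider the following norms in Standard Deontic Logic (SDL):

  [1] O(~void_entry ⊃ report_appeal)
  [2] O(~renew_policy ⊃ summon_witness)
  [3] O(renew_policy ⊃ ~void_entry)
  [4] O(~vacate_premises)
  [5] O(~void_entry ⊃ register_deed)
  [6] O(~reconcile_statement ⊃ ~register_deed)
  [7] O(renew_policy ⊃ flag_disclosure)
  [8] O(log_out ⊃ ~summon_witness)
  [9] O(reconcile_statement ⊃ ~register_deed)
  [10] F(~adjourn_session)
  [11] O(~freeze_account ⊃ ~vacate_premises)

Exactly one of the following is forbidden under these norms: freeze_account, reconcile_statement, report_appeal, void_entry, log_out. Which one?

log_out

Premises 9 and 6 cover both cases: O(reconcile_statement ⊃ ~register_deed) and O(~reconcile_statement ⊃ ~register_deed). Since reconcile_statement ∨ ~reconcile_statement is a tautology, O(~register_deed) follows.
Premise 5 is O(~void_entry ⊃ register_deed); contrapositively O(~register_deed ⊃ void_entry). Since O(~register_deed) holds, K gives O(void_entry).
The contrapositive of premise 3 (O(renew_policy ⊃ ~void_entry)) is O(void_entry ⊃ ~renew_policy), and O(void_entry) is already established, so O(~renew_policy).
With premise 2, O(~renew_policy ⊃ summon_witness), the K-axiom yields O(summon_witness).
Premise 8 is O(log_out ⊃ ~summon_witness); contrapositively O(summon_witness ⊃ ~log_out). Since O(summon_witness) holds, K gives O(~log_out).
So O(~log_out) holds, i.e. log_out is forbidden. None of the other listed options is forbidden under the premises.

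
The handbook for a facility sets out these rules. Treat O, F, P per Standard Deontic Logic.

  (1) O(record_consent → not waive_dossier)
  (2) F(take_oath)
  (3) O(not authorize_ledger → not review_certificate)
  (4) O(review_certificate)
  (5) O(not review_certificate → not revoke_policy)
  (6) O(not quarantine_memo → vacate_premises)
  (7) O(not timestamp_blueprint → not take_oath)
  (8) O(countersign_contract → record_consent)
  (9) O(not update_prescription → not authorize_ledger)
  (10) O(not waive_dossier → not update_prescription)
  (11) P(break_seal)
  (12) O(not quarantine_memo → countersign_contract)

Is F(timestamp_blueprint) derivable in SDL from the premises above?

Premise 7 is O(not timestamp_blueprint → not take_oath); even if O(not take_oath) held, inferring O(not timestamp_blueprint) would be affirming the consequent — invalid.
No other premise forces O(not timestamp_blueprint). An ideal world satisfying every premise can still have timestamp_blueprint true, so F(timestamp_blueprint) is not derivable.

No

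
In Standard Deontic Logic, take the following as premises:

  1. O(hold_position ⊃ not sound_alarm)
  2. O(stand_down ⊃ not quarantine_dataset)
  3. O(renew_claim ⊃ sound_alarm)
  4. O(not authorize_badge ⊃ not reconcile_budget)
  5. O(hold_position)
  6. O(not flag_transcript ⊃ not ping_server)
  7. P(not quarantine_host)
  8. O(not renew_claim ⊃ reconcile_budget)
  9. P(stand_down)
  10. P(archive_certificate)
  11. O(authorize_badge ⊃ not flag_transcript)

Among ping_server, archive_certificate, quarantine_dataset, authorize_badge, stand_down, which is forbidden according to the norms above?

ping_server

From premise 5 we have O(hold_position).
With premise 1, O(hold_position ⊃ not sound_alarm), the K-axiom yields O(not sound_alarm).
Premise 3 is O(renew_claim ⊃ sound_alarm); contrapositively O(not sound_alarm ⊃ not renew_claim). Since O(not sound_alarm) holds, K gives O(not renew_claim).
From O(not renew_claim) and premise 8, O(not renew_claim ⊃ reconcile_budget), we obtain O(reconcile_budget).
Premise 4 is O(not authorize_badge ⊃ not reconcile_budget); contrapositively O(reconcile_budget ⊃ authorize_badge). Since O(reconcile_budget) holds, K gives O(authorize_badge).
Applying K to premise 11 (O(authorize_badge ⊃ not flag_transcript)) and O(authorize_badge) yields O(not flag_transcript).
With premise 6, O(not flag_transcript ⊃ not ping_server), the K-axiom yields O(not ping_server).
So O(not ping_server) holds, i.e. ping_server is forbidden. None of the other listed options is forbidden under the premises.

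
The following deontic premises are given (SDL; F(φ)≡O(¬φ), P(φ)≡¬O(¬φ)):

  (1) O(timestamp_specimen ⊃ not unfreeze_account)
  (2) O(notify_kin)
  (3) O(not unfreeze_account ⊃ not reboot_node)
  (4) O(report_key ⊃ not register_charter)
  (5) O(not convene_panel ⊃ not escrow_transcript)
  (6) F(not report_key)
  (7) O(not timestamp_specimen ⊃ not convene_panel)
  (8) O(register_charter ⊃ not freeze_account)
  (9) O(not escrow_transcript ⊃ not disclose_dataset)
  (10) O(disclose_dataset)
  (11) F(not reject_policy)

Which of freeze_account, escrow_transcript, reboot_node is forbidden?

Premise 10 states O(disclose_dataset) outright.
The contrapositive of premise 9 (O(not escrow_transcript ⊃ not disclose_dataset)) is O(disclose_dataset ⊃ escrow_transcript), and O(disclose_dataset) is already established, so O(escrow_transcript).
Premise 5 is O(not convene_panel ⊃ not escrow_transcript); contrapositively O(escrow_transcript ⊃ convene_panel). Since O(escrow_transcript) holds, K gives O(convene_panel).
Premise 7 is O(not timestamp_specimen ⊃ not convene_panel); contrapositively O(convene_panel ⊃ timestamp_specimen). Since O(convene_panel) holds, K gives O(timestamp_specimen).
Premise 1 is O(timestamp_specimen ⊃ not unfreeze_account); since O(timestamp_specimen), deontic closure gives O(not unfreeze_account).
Premise 3 is O(not unfreeze_account ⊃ not reboot_node); since O(not unfreeze_account), deontic closure gives O(not reboot_node).
So O(not reboot_node) holds, i.e. reboot_node is forbidden. None of the other listed options is forbidden under the premises.

reboot_node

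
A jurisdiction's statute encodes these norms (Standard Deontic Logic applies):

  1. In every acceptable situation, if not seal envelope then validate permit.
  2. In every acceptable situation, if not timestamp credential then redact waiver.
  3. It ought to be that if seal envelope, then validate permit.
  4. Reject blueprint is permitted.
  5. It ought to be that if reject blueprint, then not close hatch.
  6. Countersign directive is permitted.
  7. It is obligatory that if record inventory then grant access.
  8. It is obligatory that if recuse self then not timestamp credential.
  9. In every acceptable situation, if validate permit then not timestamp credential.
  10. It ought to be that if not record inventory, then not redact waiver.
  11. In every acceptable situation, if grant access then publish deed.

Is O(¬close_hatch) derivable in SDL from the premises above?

No

Premise 5 is O(reject_blueprint → ¬close_hatch), but O(reject_blueprint) is not derivable from the premises (the permission P(reject_blueprint) asserts only ¬O(¬reject_blueprint), not O(reject_blueprint)), so it does not yield O(¬close_hatch).
No other premise forces O(¬close_hatch). An ideal world satisfying every premise can still have ¬close_hatch false, so O(¬close_hatch) is not derivable.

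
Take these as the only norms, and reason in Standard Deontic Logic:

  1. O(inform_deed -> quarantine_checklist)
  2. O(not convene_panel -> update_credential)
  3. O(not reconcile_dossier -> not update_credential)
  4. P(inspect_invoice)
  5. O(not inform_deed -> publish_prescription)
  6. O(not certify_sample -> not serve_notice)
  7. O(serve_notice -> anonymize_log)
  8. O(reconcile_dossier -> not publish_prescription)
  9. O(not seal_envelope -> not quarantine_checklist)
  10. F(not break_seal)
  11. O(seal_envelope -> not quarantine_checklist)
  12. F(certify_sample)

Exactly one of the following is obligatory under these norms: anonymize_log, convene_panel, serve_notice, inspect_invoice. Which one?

Premises 9 and 11 are O(not seal_envelope -> not quarantine_checklist) and O(seal_envelope -> not quarantine_checklist); every ideal world satisfies not seal_envelope or seal_envelope, so in either case not quarantine_checklist holds — hence O(not quarantine_checklist).
Premise 1 is O(inform_deed -> quarantine_checklist); contrapositively O(not quarantine_checklist -> not inform_deed). Since O(not quarantine_checklist) holds, K gives O(not inform_deed).
From O(not inform_deed) and premise 5, O(not inform_deed -> publish_prescription), we obtain O(publish_prescription).
Premise 8, O(reconcile_dossier -> not publish_prescription), contraposes to O(publish_prescription -> not reconcile_dossier); with O(publish_prescription) we get O(not reconcile_dossier).
Premise 3 is O(not reconcile_dossier -> not update_credential); since O(not reconcile_dossier), deontic closure gives O(not update_credential).
Premise 2, O(not convene_panel -> update_credential), contraposes to O(not update_credential -> convene_panel); with O(not update_credential) we get O(convene_panel).
So O(convene_panel) holds — convene_panel is obligatory. None of the other listed options is made obligatory by any chain of premises.

convene_panel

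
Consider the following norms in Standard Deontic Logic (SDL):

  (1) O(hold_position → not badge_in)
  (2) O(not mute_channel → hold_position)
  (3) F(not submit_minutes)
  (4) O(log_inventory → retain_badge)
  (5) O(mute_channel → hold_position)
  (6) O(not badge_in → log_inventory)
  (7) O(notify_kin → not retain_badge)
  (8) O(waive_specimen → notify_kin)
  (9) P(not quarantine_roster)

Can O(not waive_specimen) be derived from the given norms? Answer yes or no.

Yes

Premises 2 and 5 cover both cases: O(not mute_channel → hold_position) and O(mute_channel → hold_position). Since not mute_channel ∨ mute_channel is a tautology, O(hold_position) follows.
With premise 1, O(hold_position → not badge_in), the K-axiom yields O(not badge_in).
From O(not badge_in) and premise 6, O(not badge_in → log_inventory), we obtain O(log_inventory).
With premise 4, O(log_inventory → retain_badge), the K-axiom yields O(retain_badge).
Premise 7, O(notify_kin → not retain_badge), contraposes to O(retain_badge → not notify_kin); with O(retain_badge) we get O(not notify_kin).
Premise 8 is O(waive_specimen → notify_kin); contrapositively O(not notify_kin → not waive_specimen). Since O(not notify_kin) holds, K gives O(not waive_specimen).
Premises 3, 9 do not contribute to this derivation.
So O(not waive_specimen) follows.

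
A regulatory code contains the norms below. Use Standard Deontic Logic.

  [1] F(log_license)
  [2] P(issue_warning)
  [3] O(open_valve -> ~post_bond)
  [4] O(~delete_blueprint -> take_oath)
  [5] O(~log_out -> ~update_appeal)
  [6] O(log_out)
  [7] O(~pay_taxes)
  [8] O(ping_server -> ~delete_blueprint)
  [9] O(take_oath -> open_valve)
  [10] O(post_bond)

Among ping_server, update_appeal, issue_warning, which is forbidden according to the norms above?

ping_server

Premise 10 states O(post_bond) outright.
The contrapositive of premise 3 (O(open_valve -> ~post_bond)) is O(post_bond -> ~open_valve), and O(post_bond) is already established, so O(~open_valve).
Premise 9, O(take_oath -> open_valve), contraposes to O(~open_valve -> ~take_oath); with O(~open_valve) we get O(~take_oath).
The contrapositive of premise 4 (O(~delete_blueprint -> take_oath)) is O(~take_oath -> delete_blueprint), and O(~take_oath) is already established, so O(delete_blueprint).
The contrapositive of premise 8 (O(ping_server -> ~delete_blueprint)) is O(delete_blueprint -> ~ping_server), and O(delete_blueprint) is already established, so O(~ping_server).
So O(~ping_server) holds, i.e. ping_server is forbidden. None of the other listed options is forbidden under the premises.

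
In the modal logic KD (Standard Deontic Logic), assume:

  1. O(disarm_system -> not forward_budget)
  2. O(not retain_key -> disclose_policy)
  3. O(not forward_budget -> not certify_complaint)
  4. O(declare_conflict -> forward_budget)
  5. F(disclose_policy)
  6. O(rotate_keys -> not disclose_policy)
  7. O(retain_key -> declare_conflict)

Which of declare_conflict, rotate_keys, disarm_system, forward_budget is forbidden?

Premise 5, F(disclose_policy), is equivalent to O(not disclose_policy).
The contrapositive of premise 2 (O(not retain_key -> disclose_policy)) is O(not disclose_policy -> retain_key), and O(not disclose_policy) is already established, so O(retain_key).
From O(retain_key) and premise 7, O(retain_key -> declare_conflict), we obtain O(declare_conflict).
From O(declare_conflict) and premise 4, O(declare_conflict -> forward_budget), we obtain O(forward_budget).
Premise 1, O(disarm_system -> not forward_budget), contraposes to O(forward_budget -> not disarm_system); with O(forward_budget) we get O(not disarm_system).
So O(not disarm_system) holds, i.e. disarm_system is forbidden. None of the other listed options is forbidden under the premises.

disarm_system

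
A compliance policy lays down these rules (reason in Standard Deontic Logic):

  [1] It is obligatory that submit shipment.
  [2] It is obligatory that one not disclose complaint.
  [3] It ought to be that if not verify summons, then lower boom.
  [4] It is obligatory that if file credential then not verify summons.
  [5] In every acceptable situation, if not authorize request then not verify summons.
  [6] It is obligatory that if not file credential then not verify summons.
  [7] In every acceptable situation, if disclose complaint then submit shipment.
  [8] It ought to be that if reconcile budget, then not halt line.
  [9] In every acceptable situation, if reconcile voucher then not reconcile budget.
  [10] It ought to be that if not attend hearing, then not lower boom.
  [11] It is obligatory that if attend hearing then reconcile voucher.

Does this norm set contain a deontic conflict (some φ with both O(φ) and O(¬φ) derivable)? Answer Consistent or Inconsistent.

Consistent

Premise 7 is O(disclose_complaint → submit_shipment); even if O(submit_shipment) held, inferring O(disclose_complaint) would be affirming the consequent — invalid.
So O(disclose_complaint) is not derivable, and the apparent clash with O(¬disclose_complaint) does not arise.
A world satisfying every obligation exists (e.g. attend_hearing=true, authorize_request=false, disclose_complaint=false, file_credential=false, halt_line=false, lower_boom=true, reconcile_budget=false, reconcile_voucher=true, submit_shipment=true, verify_summons=false); no atom is both obligatory and forbidden, so the set is consistent.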